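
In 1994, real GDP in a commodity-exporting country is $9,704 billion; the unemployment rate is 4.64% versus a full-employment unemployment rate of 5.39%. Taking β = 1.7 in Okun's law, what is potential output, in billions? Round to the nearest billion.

$9,582 billion

Unemployment gap = 4.64 - 5.39 = -0.75 points, so output gap = -1.7 × (-0.75) = 1.275%.
Since Y = Y* × (1 + gap/100), Y* = 9704/1.01275 ≈ 9582 billion.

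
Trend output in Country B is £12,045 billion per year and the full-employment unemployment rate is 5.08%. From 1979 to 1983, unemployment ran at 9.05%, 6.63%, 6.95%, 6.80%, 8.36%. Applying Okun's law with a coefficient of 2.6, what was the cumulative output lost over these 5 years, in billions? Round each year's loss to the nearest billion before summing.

£3,880 billion

Year 1979: gap = -2.6 × (9.05 - 5.08) = -10.322%, loss ≈ 12045 × 10.322/100 ≈ 1243.
Year 1980: gap = -2.6 × (6.63 - 5.08) = -4.03%, loss ≈ 12045 × 4.03/100 ≈ 485.
Year 1981: gap = -2.6 × (6.95 - 5.08) = -4.862%, loss ≈ 12045 × 4.862/100 ≈ 586.
Year 1982: gap = -2.6 × (6.8 - 5.08) = -4.472%, loss ≈ 12045 × 4.472/100 ≈ 539.
Year 1983: gap = -2.6 × (8.36 - 5.08) = -8.528%, loss ≈ 12045 × 8.528/100 ≈ 1027.
Total lost output = 1243 + 485 + 586 + 539 + 1027 = 3880 billion.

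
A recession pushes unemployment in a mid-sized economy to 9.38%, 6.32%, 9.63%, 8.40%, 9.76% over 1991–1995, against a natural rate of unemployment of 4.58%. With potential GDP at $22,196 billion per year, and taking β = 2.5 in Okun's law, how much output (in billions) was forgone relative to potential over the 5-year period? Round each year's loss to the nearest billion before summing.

Year 1991: gap = -2.5 × (9.38 - 4.58) = -12%, loss ≈ 22196 × 12/100 ≈ 2664.
Year 1992: gap = -2.5 × (6.32 - 4.58) = -4.35%, loss ≈ 22196 × 4.35/100 ≈ 966.
Year 1993: gap = -2.5 × (9.63 - 4.58) = -12.625%, loss ≈ 22196 × 12.625/100 ≈ 2802.
Year 1994: gap = -2.5 × (8.4 - 4.58) = -9.55%, loss ≈ 22196 × 9.55/100 ≈ 2120.
Year 1995: gap = -2.5 × (9.76 - 4.58) = -12.95%, loss ≈ 22196 × 12.95/100 ≈ 2874.
Total lost output = 2664 + 966 + 2802 + 2120 + 2874 = 11426 billion.

$11,426 billion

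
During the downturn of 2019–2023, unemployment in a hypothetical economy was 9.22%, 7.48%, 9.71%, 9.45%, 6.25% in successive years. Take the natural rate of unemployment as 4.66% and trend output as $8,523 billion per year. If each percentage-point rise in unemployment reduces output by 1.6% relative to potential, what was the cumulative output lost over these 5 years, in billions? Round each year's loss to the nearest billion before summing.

Year 2019: gap = -1.6 × (9.22 - 4.66) = -7.296%, loss ≈ 8523 × 7.296/100 ≈ 622.
Year 2020: gap = -1.6 × (7.48 - 4.66) = -4.512%, loss ≈ 8523 × 4.512/100 ≈ 385.
Year 2021: gap = -1.6 × (9.71 - 4.66) = -8.08%, loss ≈ 8523 × 8.08/100 ≈ 689.
Year 2022: gap = -1.6 × (9.45 - 4.66) = -7.664%, loss ≈ 8523 × 7.664/100 ≈ 653.
Year 2023: gap = -1.6 × (6.25 - 4.66) = -2.544%, loss ≈ 8523 × 2.544/100 ≈ 217.
Total lost output = 622 + 385 + 689 + 653 + 217 = 2566 billion.

$2,566 billion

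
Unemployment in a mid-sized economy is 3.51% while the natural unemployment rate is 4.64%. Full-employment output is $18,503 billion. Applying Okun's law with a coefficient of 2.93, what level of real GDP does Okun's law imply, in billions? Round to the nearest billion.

$19,116 billion

Unemployment gap = 3.51 - 4.64 = -1.13 points, so the output gap is -2.93 × (-1.13) = 3.3109%.
Actual GDP = 18503 × (1 + 3.3109/100) = 18503 × 1.033109 ≈ 19116 billion.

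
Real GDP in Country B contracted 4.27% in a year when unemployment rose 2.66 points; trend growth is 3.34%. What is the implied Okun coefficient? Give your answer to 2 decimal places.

Growth form: g_Y = g_Y* - β × Δu, so β = (g_Y* - g_Y)/Δu.
β = (3.34 + 4.27)/2.66 = 7.61/2.66 = 2.86.

β ≈ 2.86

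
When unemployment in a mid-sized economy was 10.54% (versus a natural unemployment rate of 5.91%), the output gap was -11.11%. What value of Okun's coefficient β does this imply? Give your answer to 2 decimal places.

β ≈ 2.40

Okun's law: output gap = -β × (u - u*).
-11.11 = -β × (10.54 - 5.91) = -β × 4.63, so β = 11.11/4.63 = 2.40.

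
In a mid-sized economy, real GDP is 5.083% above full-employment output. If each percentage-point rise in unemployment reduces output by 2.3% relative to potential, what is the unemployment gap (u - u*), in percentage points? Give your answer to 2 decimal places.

-2.21 percentage points

Okun's law: output gap = -β × (u - u*), so u - u* = -(output gap)/β.
u - u* = -(5.083)/2.3 = -2.21 percentage points.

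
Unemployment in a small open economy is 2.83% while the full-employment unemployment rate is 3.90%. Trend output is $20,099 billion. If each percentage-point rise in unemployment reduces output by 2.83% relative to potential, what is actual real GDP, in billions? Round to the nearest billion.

$20,708 billion

Unemployment gap = 2.83 - 3.9 = -1.07 points, so the output gap is -2.83 × (-1.07) = 3.0281%.
Actual GDP = 20099 × (1 + 3.0281/100) = 20099 × 1.030281 ≈ 20708 billion.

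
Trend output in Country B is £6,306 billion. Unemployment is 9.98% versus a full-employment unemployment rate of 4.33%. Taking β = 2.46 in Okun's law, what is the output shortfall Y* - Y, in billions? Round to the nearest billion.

Output gap = -2.46 × (9.98 - 4.33) = -2.46 × 5.65 = -13.899%.
Actual GDP ≈ 6306 × 0.86101 ≈ 5430 billion, so the shortfall is 6306 - 5430 = 876 billion.

£876 billion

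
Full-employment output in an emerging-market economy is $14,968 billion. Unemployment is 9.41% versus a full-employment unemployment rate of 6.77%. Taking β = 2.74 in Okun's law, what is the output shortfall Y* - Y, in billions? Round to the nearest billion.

$1,083 billion

Output gap = -2.74 × (9.41 - 6.77) = -2.74 × 2.64 = -7.2336%.
Actual GDP ≈ 14968 × 0.927664 ≈ 13885 billion, so the shortfall is 14968 - 13885 = 1083 billion.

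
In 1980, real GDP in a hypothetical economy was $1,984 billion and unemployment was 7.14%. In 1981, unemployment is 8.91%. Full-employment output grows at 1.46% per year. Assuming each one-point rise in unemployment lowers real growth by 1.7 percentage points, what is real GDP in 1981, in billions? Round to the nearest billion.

$1,953 billion

Δu = 8.91 - 7.14 = 1.77 points.
Okun's law (growth form): g_Y = g_Y* - β × Δu = 1.46 - 1.7 × (1.77) = 1.46 - 3.009 = -1.549%.
Real GDP in the next year = 1984 × (1 - 1.549/100) = 1984 × 0.98451 ≈ 1953 billion.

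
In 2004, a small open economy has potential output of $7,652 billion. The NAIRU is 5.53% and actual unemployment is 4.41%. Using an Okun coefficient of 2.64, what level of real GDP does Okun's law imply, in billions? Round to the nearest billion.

$7,878 billion

Unemployment gap = 4.41 - 5.53 = -1.12 points, so the output gap is -2.64 × (-1.12) = 2.9568%.
Actual GDP = 7652 × (1 + 2.9568/100) = 7652 × 1.029568 ≈ 7878 billion.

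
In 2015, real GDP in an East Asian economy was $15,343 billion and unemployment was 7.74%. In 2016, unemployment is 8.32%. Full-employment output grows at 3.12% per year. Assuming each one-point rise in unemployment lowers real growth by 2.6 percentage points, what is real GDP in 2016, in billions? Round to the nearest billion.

Δu = 8.32 - 7.74 = 0.58 points.
Okun's law (growth form): g_Y = g_Y* - β × Δu = 3.12 - 2.6 × (0.58) = 3.12 - 1.508 = 1.612%.
Real GDP in the next year = 15343 × (1 + 1.612/100) = 15343 × 1.01612 ≈ 15590 billion.

$15,590 billion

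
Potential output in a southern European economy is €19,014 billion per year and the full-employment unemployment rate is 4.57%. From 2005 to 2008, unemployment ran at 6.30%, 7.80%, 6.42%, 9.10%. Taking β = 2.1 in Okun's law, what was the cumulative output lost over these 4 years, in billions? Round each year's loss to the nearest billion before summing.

Year 2005: gap = -2.1 × (6.3 - 4.57) = -3.633%, loss ≈ 19014 × 3.633/100 ≈ 691.
Year 2006: gap = -2.1 × (7.8 - 4.57) = -6.783%, loss ≈ 19014 × 6.783/100 ≈ 1290.
Year 2007: gap = -2.1 × (6.42 - 4.57) = -3.885%, loss ≈ 19014 × 3.885/100 ≈ 739.
Year 2008: gap = -2.1 × (9.1 - 4.57) = -9.513%, loss ≈ 19014 × 9.513/100 ≈ 1809.
Total lost output = 691 + 1290 + 739 + 1809 = 4529 billion.

€4,529 billion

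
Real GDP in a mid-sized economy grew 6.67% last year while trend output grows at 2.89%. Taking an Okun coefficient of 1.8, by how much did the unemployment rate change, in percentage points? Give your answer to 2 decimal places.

-2.10 percentage points

Growth-rate Okun's law: g_Y = g_Y* - β × Δu, so Δu = (g_Y* - g_Y)/β.
Δu = (2.89 - 6.67)/1.8 = -3.78/1.8 = -2.10 percentage points.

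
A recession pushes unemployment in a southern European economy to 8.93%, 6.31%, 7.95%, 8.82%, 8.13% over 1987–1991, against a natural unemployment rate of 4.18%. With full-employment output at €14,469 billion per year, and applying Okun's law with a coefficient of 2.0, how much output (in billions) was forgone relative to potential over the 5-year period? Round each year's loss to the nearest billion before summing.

€5,568 billion

Year 1987: gap = -2.0 × (8.93 - 4.18) = -9.5%, loss ≈ 14469 × 9.5/100 ≈ 1375.
Year 1988: gap = -2.0 × (6.31 - 4.18) = -4.26%, loss ≈ 14469 × 4.26/100 ≈ 616.
Year 1989: gap = -2.0 × (7.95 - 4.18) = -7.54%, loss ≈ 14469 × 7.54/100 ≈ 1091.
Year 1990: gap = -2.0 × (8.82 - 4.18) = -9.28%, loss ≈ 14469 × 9.28/100 ≈ 1343.
Year 1991: gap = -2.0 × (8.13 - 4.18) = -7.9%, loss ≈ 14469 × 7.9/100 ≈ 1143.
Total lost output = 1375 + 616 + 1091 + 1343 + 1143 = 5568 billion.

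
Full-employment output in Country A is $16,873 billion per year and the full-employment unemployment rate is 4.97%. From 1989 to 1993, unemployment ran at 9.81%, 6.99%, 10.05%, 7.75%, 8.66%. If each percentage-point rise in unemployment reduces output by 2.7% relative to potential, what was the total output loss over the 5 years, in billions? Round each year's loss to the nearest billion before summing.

Year 1989: gap = -2.7 × (9.81 - 4.97) = -13.068%, loss ≈ 16873 × 13.068/100 ≈ 2205.
Year 1990: gap = -2.7 × (6.99 - 4.97) = -5.454%, loss ≈ 16873 × 5.454/100 ≈ 920.
Year 1991: gap = -2.7 × (10.05 - 4.97) = -13.716%, loss ≈ 16873 × 13.716/100 ≈ 2314.
Year 1992: gap = -2.7 × (7.75 - 4.97) = -7.506%, loss ≈ 16873 × 7.506/100 ≈ 1266.
Year 1993: gap = -2.7 × (8.66 - 4.97) = -9.963%, loss ≈ 16873 × 9.963/100 ≈ 1681.
Total lost output = 2205 + 920 + 2314 + 1266 + 1681 = 8386 billion.

$8,386 billion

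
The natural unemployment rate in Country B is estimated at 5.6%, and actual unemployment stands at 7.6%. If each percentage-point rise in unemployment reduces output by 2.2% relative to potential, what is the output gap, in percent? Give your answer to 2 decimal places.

-4.40%

The unemployment gap is 7.6 - 5.6 = 2 percentage points.
Okun's law gives an output gap of -2.2 × 2 = -4.4%, i.e. 4.40% below potential.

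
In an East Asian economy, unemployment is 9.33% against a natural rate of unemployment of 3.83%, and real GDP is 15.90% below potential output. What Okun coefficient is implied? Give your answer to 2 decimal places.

Okun's law: output gap = -β × (u - u*).
-15.90 = -β × (9.33 - 3.83) = -β × 5.5, so β = 15.9/5.5 = 2.89.

β ≈ 2.89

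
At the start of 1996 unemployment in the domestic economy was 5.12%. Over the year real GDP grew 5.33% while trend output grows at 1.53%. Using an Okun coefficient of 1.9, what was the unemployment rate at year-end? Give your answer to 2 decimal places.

3.12%

Growth-rate Okun's law: g_Y = g_Y* - β × Δu, so Δu = (g_Y* - g_Y)/β.
Δu = (1.53 - 5.33)/1.9 = -3.8/1.9 = -2.00 percentage points.
Year-end unemployment = 5.12 - 2 = 3.12%.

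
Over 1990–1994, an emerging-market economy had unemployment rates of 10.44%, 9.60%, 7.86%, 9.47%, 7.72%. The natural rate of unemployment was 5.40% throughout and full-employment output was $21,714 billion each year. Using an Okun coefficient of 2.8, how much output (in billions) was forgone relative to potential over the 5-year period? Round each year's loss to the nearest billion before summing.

Year 1990: gap = -2.8 × (10.44 - 5.4) = -14.112%, loss ≈ 21714 × 14.112/100 ≈ 3064.
Year 1991: gap = -2.8 × (9.6 - 5.4) = -11.76%, loss ≈ 21714 × 11.76/100 ≈ 2554.
Year 1992: gap = -2.8 × (7.86 - 5.4) = -6.888%, loss ≈ 21714 × 6.888/100 ≈ 1496.
Year 1993: gap = -2.8 × (9.47 - 5.4) = -11.396%, loss ≈ 21714 × 11.396/100 ≈ 2475.
Year 1994: gap = -2.8 × (7.72 - 5.4) = -6.496%, loss ≈ 21714 × 6.496/100 ≈ 1411.
Total lost output = 3064 + 2554 + 1496 + 2475 + 1411 = 11000 billion.

$11,000 billion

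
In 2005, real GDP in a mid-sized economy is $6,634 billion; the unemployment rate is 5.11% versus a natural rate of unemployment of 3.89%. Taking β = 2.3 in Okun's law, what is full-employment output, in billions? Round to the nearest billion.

$6,826 billion

Unemployment gap = 5.11 - 3.89 = 1.22 points, so output gap = -2.3 × 1.22 = -2.806%.
Since Y = Y* × (1 + gap/100), Y* = 6634/0.97194 ≈ 6826 billion.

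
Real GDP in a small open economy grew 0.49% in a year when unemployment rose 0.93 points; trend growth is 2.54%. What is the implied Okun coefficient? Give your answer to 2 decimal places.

β ≈ 2.20

Growth form: g_Y = g_Y* - β × Δu, so β = (g_Y* - g_Y)/Δu.
β = (2.54 - 0.49)/0.93 = 2.05/0.93 = 2.20.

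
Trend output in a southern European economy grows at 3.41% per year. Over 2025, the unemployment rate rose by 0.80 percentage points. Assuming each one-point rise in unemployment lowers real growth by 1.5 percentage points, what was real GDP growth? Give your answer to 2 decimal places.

Growth-rate Okun's law: g_Y = g_Y* - β × Δu.
g_Y = 3.41 - 1.5 × (0.80) = 3.41 - 1.2 = 2.21%, i.e. 2.21% to 2 d.p.

2.21%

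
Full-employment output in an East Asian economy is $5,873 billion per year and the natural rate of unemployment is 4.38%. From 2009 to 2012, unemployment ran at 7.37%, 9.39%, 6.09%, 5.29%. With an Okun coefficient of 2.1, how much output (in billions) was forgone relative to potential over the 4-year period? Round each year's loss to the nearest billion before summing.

Year 2009: gap = -2.1 × (7.37 - 4.38) = -6.279%, loss ≈ 5873 × 6.279/100 ≈ 369.
Year 2010: gap = -2.1 × (9.39 - 4.38) = -10.521%, loss ≈ 5873 × 10.521/100 ≈ 618.
Year 2011: gap = -2.1 × (6.09 - 4.38) = -3.591%, loss ≈ 5873 × 3.591/100 ≈ 211.
Year 2012: gap = -2.1 × (5.29 - 4.38) = -1.911%, loss ≈ 5873 × 1.911/100 ≈ 112.
Total lost output = 369 + 618 + 211 + 112 = 1310 billion.

$1,310 billion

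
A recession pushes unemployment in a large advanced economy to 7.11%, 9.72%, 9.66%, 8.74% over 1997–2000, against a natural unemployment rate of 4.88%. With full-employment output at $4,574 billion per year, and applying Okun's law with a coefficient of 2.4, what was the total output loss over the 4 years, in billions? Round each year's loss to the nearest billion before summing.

$1,725 billion

Year 1997: gap = -2.4 × (7.11 - 4.88) = -5.352%, loss ≈ 4574 × 5.352/100 ≈ 245.
Year 1998: gap = -2.4 × (9.72 - 4.88) = -11.616%, loss ≈ 4574 × 11.616/100 ≈ 531.
Year 1999: gap = -2.4 × (9.66 - 4.88) = -11.472%, loss ≈ 4574 × 11.472/100 ≈ 525.
Year 2000: gap = -2.4 × (8.74 - 4.88) = -9.264%, loss ≈ 4574 × 9.264/100 ≈ 424.
Total lost output = 245 + 531 + 525 + 424 = 1725 billion.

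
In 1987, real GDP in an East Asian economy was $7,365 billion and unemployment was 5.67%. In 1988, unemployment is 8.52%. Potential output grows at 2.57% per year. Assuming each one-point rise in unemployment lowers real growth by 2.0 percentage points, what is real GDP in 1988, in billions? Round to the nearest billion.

Δu = 8.52 - 5.67 = 2.85 points.
Okun's law (growth form): g_Y = g_Y* - β × Δu = 2.57 - 2.0 × (2.85) = 2.57 - 5.7 = -3.13%.
Real GDP in the next year = 7365 × (1 - 3.13/100) = 7365 × 0.9687 ≈ 7134 billion.

$7,134 billion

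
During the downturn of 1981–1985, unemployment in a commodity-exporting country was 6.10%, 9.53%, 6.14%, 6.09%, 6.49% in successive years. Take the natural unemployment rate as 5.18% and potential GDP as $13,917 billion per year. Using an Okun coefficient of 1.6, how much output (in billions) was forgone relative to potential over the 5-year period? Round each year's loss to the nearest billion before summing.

$1,883 billion

Year 1981: gap = -1.6 × (6.1 - 5.18) = -1.472%, loss ≈ 13917 × 1.472/100 ≈ 205.
Year 1982: gap = -1.6 × (9.53 - 5.18) = -6.96%, loss ≈ 13917 × 6.96/100 ≈ 969.
Year 1983: gap = -1.6 × (6.14 - 5.18) = -1.536%, loss ≈ 13917 × 1.536/100 ≈ 214.
Year 1984: gap = -1.6 × (6.09 - 5.18) = -1.456%, loss ≈ 13917 × 1.456/100 ≈ 203.
Year 1985: gap = -1.6 × (6.49 - 5.18) = -2.096%, loss ≈ 13917 × 2.096/100 ≈ 292.
Total lost output = 205 + 969 + 214 + 203 + 292 = 1883 billion.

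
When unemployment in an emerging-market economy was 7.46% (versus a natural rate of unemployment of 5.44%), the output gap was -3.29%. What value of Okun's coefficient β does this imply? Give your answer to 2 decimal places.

β ≈ 1.63

Okun's law: output gap = -β × (u - u*).
-3.29 = -β × (7.46 - 5.44) = -β × 2.02, so β = 3.29/2.02 = 1.63.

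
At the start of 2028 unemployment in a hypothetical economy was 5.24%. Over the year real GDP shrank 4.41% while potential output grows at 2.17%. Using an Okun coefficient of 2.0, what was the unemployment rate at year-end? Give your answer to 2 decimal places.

Growth-rate Okun's law: g_Y = g_Y* - β × Δu, so Δu = (g_Y* - g_Y)/β.
Δu = (2.17 + 4.41)/2.0 = 6.58/2.0 = 3.29 percentage points.
Year-end unemployment = 5.24 + 3.29 = 8.53%.

8.53%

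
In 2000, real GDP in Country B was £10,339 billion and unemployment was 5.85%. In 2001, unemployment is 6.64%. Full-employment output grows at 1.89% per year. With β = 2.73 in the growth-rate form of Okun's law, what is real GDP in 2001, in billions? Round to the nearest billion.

£10,311 billion

Δu = 6.64 - 5.85 = 0.79 points.
Okun's law (growth form): g_Y = g_Y* - β × Δu = 1.89 - 2.73 × (0.79) = 1.89 - 2.1567 = -0.2667%.
Real GDP in the next year = 10339 × (1 - 0.2667/100) = 10339 × 0.997333 ≈ 10311 billion.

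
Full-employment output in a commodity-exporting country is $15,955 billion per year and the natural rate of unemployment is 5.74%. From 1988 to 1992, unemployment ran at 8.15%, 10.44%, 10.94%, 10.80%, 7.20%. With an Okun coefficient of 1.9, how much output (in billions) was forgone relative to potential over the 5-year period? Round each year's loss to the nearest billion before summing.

$5,709 billion

Year 1988: gap = -1.9 × (8.15 - 5.74) = -4.579%, loss ≈ 15955 × 4.579/100 ≈ 731.
Year 1989: gap = -1.9 × (10.44 - 5.74) = -8.93%, loss ≈ 15955 × 8.93/100 ≈ 1425.
Year 1990: gap = -1.9 × (10.94 - 5.74) = -9.88%, loss ≈ 15955 × 9.88/100 ≈ 1576.
Year 1991: gap = -1.9 × (10.8 - 5.74) = -9.614%, loss ≈ 15955 × 9.614/100 ≈ 1534.
Year 1992: gap = -1.9 × (7.2 - 5.74) = -2.774%, loss ≈ 15955 × 2.774/100 ≈ 443.
Total lost output = 731 + 1425 + 1576 + 1534 + 443 = 5709 billion.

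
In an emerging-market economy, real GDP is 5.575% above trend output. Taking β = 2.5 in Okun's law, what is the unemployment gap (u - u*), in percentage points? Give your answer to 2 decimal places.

Okun's law: output gap = -β × (u - u*), so u - u* = -(output gap)/β.
u - u* = -(5.575)/2.5 = -2.23 percentage points.

-2.23 percentage points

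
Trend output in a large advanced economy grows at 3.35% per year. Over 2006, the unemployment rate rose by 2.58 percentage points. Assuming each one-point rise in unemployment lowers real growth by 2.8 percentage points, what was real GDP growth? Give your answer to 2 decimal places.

-3.87%

Growth-rate Okun's law: g_Y = g_Y* - β × Δu.
g_Y = 3.35 - 2.8 × (2.58) = 3.35 - 7.224 = -3.874%, i.e. -3.87% to 2 d.p.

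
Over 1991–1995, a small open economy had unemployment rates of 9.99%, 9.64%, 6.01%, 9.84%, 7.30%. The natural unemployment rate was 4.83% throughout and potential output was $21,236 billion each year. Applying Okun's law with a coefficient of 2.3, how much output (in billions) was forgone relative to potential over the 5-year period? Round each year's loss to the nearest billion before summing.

$9,098 billion

Year 1991: gap = -2.3 × (9.99 - 4.83) = -11.868%, loss ≈ 21236 × 11.868/100 ≈ 2520.
Year 1992: gap = -2.3 × (9.64 - 4.83) = -11.063%, loss ≈ 21236 × 11.063/100 ≈ 2349.
Year 1993: gap = -2.3 × (6.01 - 4.83) = -2.714%, loss ≈ 21236 × 2.714/100 ≈ 576.
Year 1994: gap = -2.3 × (9.84 - 4.83) = -11.523%, loss ≈ 21236 × 11.523/100 ≈ 2447.
Year 1995: gap = -2.3 × (7.3 - 4.83) = -5.681%, loss ≈ 21236 × 5.681/100 ≈ 1206.
Total lost output = 2520 + 2349 + 576 + 2447 + 1206 = 9098 billion.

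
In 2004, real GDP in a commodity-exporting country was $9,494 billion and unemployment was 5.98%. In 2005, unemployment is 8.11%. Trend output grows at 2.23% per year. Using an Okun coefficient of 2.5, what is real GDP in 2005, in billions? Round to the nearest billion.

Δu = 8.11 - 5.98 = 2.13 points.
Okun's law (growth form): g_Y = g_Y* - β × Δu = 2.23 - 2.5 × (2.13) = 2.23 - 5.325 = -3.095%.
Real GDP in the next year = 9494 × (1 - 3.095/100) = 9494 × 0.96905 ≈ 9200 billion.

$9,200 billion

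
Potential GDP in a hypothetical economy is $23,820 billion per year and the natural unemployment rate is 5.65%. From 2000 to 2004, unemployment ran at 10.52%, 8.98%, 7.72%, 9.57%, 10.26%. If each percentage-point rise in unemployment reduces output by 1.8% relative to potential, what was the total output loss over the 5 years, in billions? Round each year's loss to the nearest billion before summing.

Year 2000: gap = -1.8 × (10.52 - 5.65) = -8.766%, loss ≈ 23820 × 8.766/100 ≈ 2088.
Year 2001: gap = -1.8 × (8.98 - 5.65) = -5.994%, loss ≈ 23820 × 5.994/100 ≈ 1428.
Year 2002: gap = -1.8 × (7.72 - 5.65) = -3.726%, loss ≈ 23820 × 3.726/100 ≈ 888.
Year 2003: gap = -1.8 × (9.57 - 5.65) = -7.056%, loss ≈ 23820 × 7.056/100 ≈ 1681.
Year 2004: gap = -1.8 × (10.26 - 5.65) = -8.298%, loss ≈ 23820 × 8.298/100 ≈ 1977.
Total lost output = 2088 + 1428 + 888 + 1681 + 1977 = 8062 billion.

$8,062 billion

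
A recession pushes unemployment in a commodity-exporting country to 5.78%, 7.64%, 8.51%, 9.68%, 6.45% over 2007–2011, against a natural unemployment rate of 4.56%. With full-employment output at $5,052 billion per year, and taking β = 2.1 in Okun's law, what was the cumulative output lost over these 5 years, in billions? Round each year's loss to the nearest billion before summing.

$1,619 billion

Year 2007: gap = -2.1 × (5.78 - 4.56) = -2.562%, loss ≈ 5052 × 2.562/100 ≈ 129.
Year 2008: gap = -2.1 × (7.64 - 4.56) = -6.468%, loss ≈ 5052 × 6.468/100 ≈ 327.
Year 2009: gap = -2.1 × (8.51 - 4.56) = -8.295%, loss ≈ 5052 × 8.295/100 ≈ 419.
Year 2010: gap = -2.1 × (9.68 - 4.56) = -10.752%, loss ≈ 5052 × 10.752/100 ≈ 543.
Year 2011: gap = -2.1 × (6.45 - 4.56) = -3.969%, loss ≈ 5052 × 3.969/100 ≈ 201.
Total lost output = 129 + 327 + 419 + 543 + 201 = 1619 billion.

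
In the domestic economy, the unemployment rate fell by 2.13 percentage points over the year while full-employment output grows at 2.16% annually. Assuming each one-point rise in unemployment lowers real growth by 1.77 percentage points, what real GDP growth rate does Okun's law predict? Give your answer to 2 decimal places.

5.93%

Growth-rate Okun's law: g_Y = g_Y* - β × Δu.
g_Y = 2.16 - 1.77 × (-2.13) = 2.16 + 3.7701 = 5.9301%, i.e. 5.93% to 2 d.p.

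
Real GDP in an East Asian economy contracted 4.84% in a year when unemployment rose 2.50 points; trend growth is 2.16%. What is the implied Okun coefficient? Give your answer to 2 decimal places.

β ≈ 2.80

Growth form: g_Y = g_Y* - β × Δu, so β = (g_Y* - g_Y)/Δu.
β = (2.16 + 4.84)/2.50 = 7/2.50 = 2.80.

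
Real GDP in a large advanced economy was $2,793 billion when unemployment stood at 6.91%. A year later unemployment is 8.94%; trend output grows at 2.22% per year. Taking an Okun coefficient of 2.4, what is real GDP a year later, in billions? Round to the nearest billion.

$2,719 billion

Δu = 8.94 - 6.91 = 2.03 points.
Okun's law (growth form): g_Y = g_Y* - β × Δu = 2.22 - 2.4 × (2.03) = 2.22 - 4.872 = -2.652%.
Real GDP in the next year = 2793 × (1 - 2.652/100) = 2793 × 0.97348 ≈ 2719 billion.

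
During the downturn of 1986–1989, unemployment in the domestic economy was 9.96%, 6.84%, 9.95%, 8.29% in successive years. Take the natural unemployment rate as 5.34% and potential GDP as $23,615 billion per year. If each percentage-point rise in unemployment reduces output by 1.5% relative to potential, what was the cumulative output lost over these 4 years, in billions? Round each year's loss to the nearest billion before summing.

$4,846 billion

Year 1986: gap = -1.5 × (9.96 - 5.34) = -6.93%, loss ≈ 23615 × 6.93/100 ≈ 1637.
Year 1987: gap = -1.5 × (6.84 - 5.34) = -2.25%, loss ≈ 23615 × 2.25/100 ≈ 531.
Year 1988: gap = -1.5 × (9.95 - 5.34) = -6.915%, loss ≈ 23615 × 6.915/100 ≈ 1633.
Year 1989: gap = -1.5 × (8.29 - 5.34) = -4.425%, loss ≈ 23615 × 4.425/100 ≈ 1045.
Total lost output = 1637 + 531 + 1633 + 1045 = 4846 billion.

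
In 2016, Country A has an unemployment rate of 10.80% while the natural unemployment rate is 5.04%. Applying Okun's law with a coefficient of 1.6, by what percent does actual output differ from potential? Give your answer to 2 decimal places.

The unemployment gap is 10.8 - 5.04 = 5.76 percentage points.
Okun's law gives an output gap of -1.6 × 5.76 = -9.216%, i.e. 9.22% below potential.

-9.22%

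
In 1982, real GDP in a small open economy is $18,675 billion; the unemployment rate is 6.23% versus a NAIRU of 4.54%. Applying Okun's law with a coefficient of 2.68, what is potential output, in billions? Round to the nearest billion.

$19,561 billion

Unemployment gap = 6.23 - 4.54 = 1.69 points, so output gap = -2.68 × 1.69 = -4.5292%.
Since Y = Y* × (1 + gap/100), Y* = 18675/0.954708 ≈ 19561 billion.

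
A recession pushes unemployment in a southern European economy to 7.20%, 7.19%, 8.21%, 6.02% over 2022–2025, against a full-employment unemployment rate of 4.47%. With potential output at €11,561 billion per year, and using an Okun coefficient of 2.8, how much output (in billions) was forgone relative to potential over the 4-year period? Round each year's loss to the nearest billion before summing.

Year 2022: gap = -2.8 × (7.2 - 4.47) = -7.644%, loss ≈ 11561 × 7.644/100 ≈ 884.
Year 2023: gap = -2.8 × (7.19 - 4.47) = -7.616%, loss ≈ 11561 × 7.616/100 ≈ 880.
Year 2024: gap = -2.8 × (8.21 - 4.47) = -10.472%, loss ≈ 11561 × 10.472/100 ≈ 1211.
Year 2025: gap = -2.8 × (6.02 - 4.47) = -4.34%, loss ≈ 11561 × 4.34/100 ≈ 502.
Total lost output = 884 + 880 + 1211 + 502 = 3477 billion.

€3,477 billion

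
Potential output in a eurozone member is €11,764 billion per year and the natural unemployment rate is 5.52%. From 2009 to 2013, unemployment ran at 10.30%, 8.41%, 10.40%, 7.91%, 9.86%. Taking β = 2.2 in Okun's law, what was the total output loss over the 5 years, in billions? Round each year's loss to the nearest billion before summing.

€4,990 billion

Year 2009: gap = -2.2 × (10.3 - 5.52) = -10.516%, loss ≈ 11764 × 10.516/100 ≈ 1237.
Year 2010: gap = -2.2 × (8.41 - 5.52) = -6.358%, loss ≈ 11764 × 6.358/100 ≈ 748.
Year 2011: gap = -2.2 × (10.4 - 5.52) = -10.736%, loss ≈ 11764 × 10.736/100 ≈ 1263.
Year 2012: gap = -2.2 × (7.91 - 5.52) = -5.258%, loss ≈ 11764 × 5.258/100 ≈ 619.
Year 2013: gap = -2.2 × (9.86 - 5.52) = -9.548%, loss ≈ 11764 × 9.548/100 ≈ 1123.
Total lost output = 1237 + 748 + 1263 + 619 + 1123 = 4990 billion.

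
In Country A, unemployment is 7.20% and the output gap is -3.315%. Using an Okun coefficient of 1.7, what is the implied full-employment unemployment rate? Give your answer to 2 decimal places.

From Okun's law, u - u* = -(output gap)/β = -(-3.315)/1.7 = 1.95 points.
So u* = 7.2 - 1.95 = 5.25%.

5.25%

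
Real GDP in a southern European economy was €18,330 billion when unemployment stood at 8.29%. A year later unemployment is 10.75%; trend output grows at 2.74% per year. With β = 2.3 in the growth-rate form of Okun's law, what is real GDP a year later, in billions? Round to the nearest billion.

Δu = 10.75 - 8.29 = 2.46 points.
Okun's law (growth form): g_Y = g_Y* - β × Δu = 2.74 - 2.3 × (2.46) = 2.74 - 5.658 = -2.918%.
Real GDP in the next year = 18330 × (1 - 2.918/100) = 18330 × 0.97082 ≈ 17795 billion.

€17,795 billion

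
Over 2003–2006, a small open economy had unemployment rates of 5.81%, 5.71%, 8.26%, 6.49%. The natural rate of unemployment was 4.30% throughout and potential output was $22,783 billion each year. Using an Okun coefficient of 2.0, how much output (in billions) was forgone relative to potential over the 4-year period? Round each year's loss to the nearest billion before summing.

$4,132 billion

Year 2003: gap = -2.0 × (5.81 - 4.3) = -3.02%, loss ≈ 22783 × 3.02/100 ≈ 688.
Year 2004: gap = -2.0 × (5.71 - 4.3) = -2.82%, loss ≈ 22783 × 2.82/100 ≈ 642.
Year 2005: gap = -2.0 × (8.26 - 4.3) = -7.92%, loss ≈ 22783 × 7.92/100 ≈ 1804.
Year 2006: gap = -2.0 × (6.49 - 4.3) = -4.38%, loss ≈ 22783 × 4.38/100 ≈ 998.
Total lost output = 688 + 642 + 1804 + 998 = 4132 billion.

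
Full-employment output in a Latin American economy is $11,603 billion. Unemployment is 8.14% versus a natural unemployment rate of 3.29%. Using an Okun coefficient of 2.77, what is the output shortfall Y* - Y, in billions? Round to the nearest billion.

$1,559 billion

Output gap = -2.77 × (8.14 - 3.29) = -2.77 × 4.85 = -13.4345%.
Actual GDP ≈ 11603 × 0.865655 ≈ 10044 billion, so the shortfall is 11603 - 10044 = 1559 billion.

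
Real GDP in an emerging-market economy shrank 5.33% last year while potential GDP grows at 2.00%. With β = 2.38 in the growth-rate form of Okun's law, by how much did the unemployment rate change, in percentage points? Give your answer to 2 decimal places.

Growth-rate Okun's law: g_Y = g_Y* - β × Δu, so Δu = (g_Y* - g_Y)/β.
Δu = (2 + 5.33)/2.38 = 7.33/2.38 = 3.08 percentage points.

3.08 percentage points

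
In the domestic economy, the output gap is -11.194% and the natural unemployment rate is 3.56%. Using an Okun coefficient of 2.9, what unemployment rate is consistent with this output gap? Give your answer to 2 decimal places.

From Okun's law, u - u* = -(output gap)/β = -(-11.194)/2.9 = 3.86 points.
So u = 3.56 + 3.86 = 7.42%.

7.42%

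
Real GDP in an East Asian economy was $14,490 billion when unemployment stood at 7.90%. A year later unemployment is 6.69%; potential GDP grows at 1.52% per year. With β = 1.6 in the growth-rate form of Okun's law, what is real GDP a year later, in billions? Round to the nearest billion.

$14,991 billion

Δu = 6.69 - 7.9 = -1.21 points.
Okun's law (growth form): g_Y = g_Y* - β × Δu = 1.52 - 1.6 × (-1.21) = 1.52 + 1.936 = 3.456%.
Real GDP in the next year = 14490 × (1 + 3.456/100) = 14490 × 1.03456 ≈ 14991 billion.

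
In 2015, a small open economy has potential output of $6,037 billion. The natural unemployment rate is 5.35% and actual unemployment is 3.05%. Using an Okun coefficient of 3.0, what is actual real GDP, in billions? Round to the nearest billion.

Unemployment gap = 3.05 - 5.35 = -2.3 points, so the output gap is -3 × (-2.3) = 6.9%.
Actual GDP = 6037 × (1 + 6.9/100) = 6037 × 1.069 ≈ 6454 billion.

$6,454 billion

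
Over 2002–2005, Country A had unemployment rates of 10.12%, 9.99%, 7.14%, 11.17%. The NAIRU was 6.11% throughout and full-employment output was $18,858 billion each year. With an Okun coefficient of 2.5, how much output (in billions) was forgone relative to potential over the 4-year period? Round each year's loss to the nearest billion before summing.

$6,592 billion

Year 2002: gap = -2.5 × (10.12 - 6.11) = -10.025%, loss ≈ 18858 × 10.025/100 ≈ 1891.
Year 2003: gap = -2.5 × (9.99 - 6.11) = -9.7%, loss ≈ 18858 × 9.7/100 ≈ 1829.
Year 2004: gap = -2.5 × (7.14 - 6.11) = -2.575%, loss ≈ 18858 × 2.575/100 ≈ 486.
Year 2005: gap = -2.5 × (11.17 - 6.11) = -12.65%, loss ≈ 18858 × 12.65/100 ≈ 2386.
Total lost output = 1891 + 1829 + 486 + 2386 = 6592 billion.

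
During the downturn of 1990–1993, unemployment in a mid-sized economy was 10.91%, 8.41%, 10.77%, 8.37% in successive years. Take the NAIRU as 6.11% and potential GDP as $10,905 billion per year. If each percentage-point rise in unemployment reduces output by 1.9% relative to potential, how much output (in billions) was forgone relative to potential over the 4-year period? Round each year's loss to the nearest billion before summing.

Year 1990: gap = -1.9 × (10.91 - 6.11) = -9.12%, loss ≈ 10905 × 9.12/100 ≈ 995.
Year 1991: gap = -1.9 × (8.41 - 6.11) = -4.37%, loss ≈ 10905 × 4.37/100 ≈ 477.
Year 1992: gap = -1.9 × (10.77 - 6.11) = -8.854%, loss ≈ 10905 × 8.854/100 ≈ 966.
Year 1993: gap = -1.9 × (8.37 - 6.11) = -4.294%, loss ≈ 10905 × 4.294/100 ≈ 468.
Total lost output = 995 + 477 + 966 + 468 = 2906 billion.

$2,906 billion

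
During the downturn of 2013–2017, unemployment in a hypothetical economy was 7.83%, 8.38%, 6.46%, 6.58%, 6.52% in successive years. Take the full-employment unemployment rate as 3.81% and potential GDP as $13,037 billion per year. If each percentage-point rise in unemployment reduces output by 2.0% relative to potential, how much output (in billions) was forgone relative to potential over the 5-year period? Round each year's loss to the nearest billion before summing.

Year 2013: gap = -2.0 × (7.83 - 3.81) = -8.04%, loss ≈ 13037 × 8.04/100 ≈ 1048.
Year 2014: gap = -2.0 × (8.38 - 3.81) = -9.14%, loss ≈ 13037 × 9.14/100 ≈ 1192.
Year 2015: gap = -2.0 × (6.46 - 3.81) = -5.3%, loss ≈ 13037 × 5.3/100 ≈ 691.
Year 2016: gap = -2.0 × (6.58 - 3.81) = -5.54%, loss ≈ 13037 × 5.54/100 ≈ 722.
Year 2017: gap = -2.0 × (6.52 - 3.81) = -5.42%, loss ≈ 13037 × 5.42/100 ≈ 707.
Total lost output = 1048 + 1192 + 691 + 722 + 707 = 4360 billion.

$4,360 billion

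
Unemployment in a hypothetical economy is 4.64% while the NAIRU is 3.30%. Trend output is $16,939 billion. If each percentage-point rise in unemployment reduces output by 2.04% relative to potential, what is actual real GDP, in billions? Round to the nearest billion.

$16,476 billion

Unemployment gap = 4.64 - 3.3 = 1.34 points, so the output gap is -2.04 × 1.34 = -2.7336%.
Actual GDP = 16939 × (1 - 2.7336/100) = 16939 × 0.972664 ≈ 16476 billion.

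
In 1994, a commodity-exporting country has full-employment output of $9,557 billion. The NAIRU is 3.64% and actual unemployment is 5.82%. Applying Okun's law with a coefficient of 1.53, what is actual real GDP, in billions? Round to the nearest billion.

Unemployment gap = 5.82 - 3.64 = 2.18 points, so the output gap is -1.53 × 2.18 = -3.3354%.
Actual GDP = 9557 × (1 - 3.3354/100) = 9557 × 0.966646 ≈ 9238 billion.

$9,238 billion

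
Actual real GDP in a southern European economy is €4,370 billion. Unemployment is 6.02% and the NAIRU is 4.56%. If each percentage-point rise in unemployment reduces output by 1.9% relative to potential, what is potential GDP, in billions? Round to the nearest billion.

€4,495 billion

Unemployment gap = 6.02 - 4.56 = 1.46 points, so output gap = -1.9 × 1.46 = -2.774%.
Since Y = Y* × (1 + gap/100), Y* = 4370/0.97226 ≈ 4495 billion.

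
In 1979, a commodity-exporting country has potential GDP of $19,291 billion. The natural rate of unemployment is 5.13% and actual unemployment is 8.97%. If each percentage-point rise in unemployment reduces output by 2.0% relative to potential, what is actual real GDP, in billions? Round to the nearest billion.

$17,809 billion

Unemployment gap = 8.97 - 5.13 = 3.84 points, so the output gap is -2 × 3.84 = -7.68%.
Actual GDP = 19291 × (1 - 7.68/100) = 19291 × 0.9232 ≈ 17809 billion.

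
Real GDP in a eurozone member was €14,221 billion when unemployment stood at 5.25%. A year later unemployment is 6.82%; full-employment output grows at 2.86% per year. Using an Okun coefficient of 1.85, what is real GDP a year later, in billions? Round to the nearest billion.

€14,215 billion

Δu = 6.82 - 5.25 = 1.57 points.
Okun's law (growth form): g_Y = g_Y* - β × Δu = 2.86 - 1.85 × (1.57) = 2.86 - 2.9045 = -0.0445%.
Real GDP in the next year = 14221 × (1 - 0.0445/100) = 14221 × 0.999555 ≈ 14215 billion.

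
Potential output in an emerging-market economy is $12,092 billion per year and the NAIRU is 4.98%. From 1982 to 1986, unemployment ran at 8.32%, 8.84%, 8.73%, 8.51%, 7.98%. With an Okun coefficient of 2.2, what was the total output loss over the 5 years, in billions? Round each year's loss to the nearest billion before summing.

$4,651 billion

Year 1982: gap = -2.2 × (8.32 - 4.98) = -7.348%, loss ≈ 12092 × 7.348/100 ≈ 889.
Year 1983: gap = -2.2 × (8.84 - 4.98) = -8.492%, loss ≈ 12092 × 8.492/100 ≈ 1027.
Year 1984: gap = -2.2 × (8.73 - 4.98) = -8.25%, loss ≈ 12092 × 8.25/100 ≈ 998.
Year 1985: gap = -2.2 × (8.51 - 4.98) = -7.766%, loss ≈ 12092 × 7.766/100 ≈ 939.
Year 1986: gap = -2.2 × (7.98 - 4.98) = -6.6%, loss ≈ 12092 × 6.6/100 ≈ 798.
Total lost output = 889 + 1027 + 998 + 939 + 798 = 4651 billion.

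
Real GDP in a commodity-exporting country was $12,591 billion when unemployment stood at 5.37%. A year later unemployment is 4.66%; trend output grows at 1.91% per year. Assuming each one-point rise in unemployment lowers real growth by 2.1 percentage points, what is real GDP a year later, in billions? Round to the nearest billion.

$13,019 billion

Δu = 4.66 - 5.37 = -0.71 points.
Okun's law (growth form): g_Y = g_Y* - β × Δu = 1.91 - 2.1 × (-0.71) = 1.91 + 1.491 = 3.401%.
Real GDP in the next year = 12591 × (1 + 3.401/100) = 12591 × 1.03401 ≈ 13019 billion.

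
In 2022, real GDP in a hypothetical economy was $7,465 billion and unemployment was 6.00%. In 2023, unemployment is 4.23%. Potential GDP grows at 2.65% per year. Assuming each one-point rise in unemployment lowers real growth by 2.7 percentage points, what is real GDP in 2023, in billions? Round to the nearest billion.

Δu = 4.23 - 6 = -1.77 points.
Okun's law (growth form): g_Y = g_Y* - β × Δu = 2.65 - 2.7 × (-1.77) = 2.65 + 4.779 = 7.429%.
Real GDP in the next year = 7465 × (1 + 7.429/100) = 7465 × 1.07429 ≈ 8020 billion.

$8,020 billion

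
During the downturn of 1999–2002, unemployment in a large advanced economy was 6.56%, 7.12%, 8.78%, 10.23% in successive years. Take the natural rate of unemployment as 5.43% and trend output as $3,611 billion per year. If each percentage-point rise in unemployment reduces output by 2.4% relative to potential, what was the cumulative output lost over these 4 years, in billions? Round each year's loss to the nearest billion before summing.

Year 1999: gap = -2.4 × (6.56 - 5.43) = -2.712%, loss ≈ 3611 × 2.712/100 ≈ 98.
Year 2000: gap = -2.4 × (7.12 - 5.43) = -4.056%, loss ≈ 3611 × 4.056/100 ≈ 146.
Year 2001: gap = -2.4 × (8.78 - 5.43) = -8.04%, loss ≈ 3611 × 8.04/100 ≈ 290.
Year 2002: gap = -2.4 × (10.23 - 5.43) = -11.52%, loss ≈ 3611 × 11.52/100 ≈ 416.
Total lost output = 98 + 146 + 290 + 416 = 950 billion.

$950 billion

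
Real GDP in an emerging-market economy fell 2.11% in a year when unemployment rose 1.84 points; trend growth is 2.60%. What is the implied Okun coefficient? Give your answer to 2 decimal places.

β ≈ 2.56

Growth form: g_Y = g_Y* - β × Δu, so β = (g_Y* - g_Y)/Δu.
β = (2.6 + 2.11)/1.84 = 4.71/1.84 = 2.56.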